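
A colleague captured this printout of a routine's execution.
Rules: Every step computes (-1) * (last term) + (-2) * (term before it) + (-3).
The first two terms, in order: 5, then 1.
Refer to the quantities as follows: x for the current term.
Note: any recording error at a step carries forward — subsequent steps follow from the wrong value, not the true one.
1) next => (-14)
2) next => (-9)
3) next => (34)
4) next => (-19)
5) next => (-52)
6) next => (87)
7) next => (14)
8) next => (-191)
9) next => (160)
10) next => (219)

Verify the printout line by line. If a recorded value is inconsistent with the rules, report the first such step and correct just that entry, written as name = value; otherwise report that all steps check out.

1. x = -1*(1) + (-2)*(5) + (-3) = -14 (in agreement)
2. x = -1*(-14) + (-2)*(1) + (-3) = 9 (the printout disagrees here)
First incorrect step: 2; the correct value is x = 9.

step 2, x = 9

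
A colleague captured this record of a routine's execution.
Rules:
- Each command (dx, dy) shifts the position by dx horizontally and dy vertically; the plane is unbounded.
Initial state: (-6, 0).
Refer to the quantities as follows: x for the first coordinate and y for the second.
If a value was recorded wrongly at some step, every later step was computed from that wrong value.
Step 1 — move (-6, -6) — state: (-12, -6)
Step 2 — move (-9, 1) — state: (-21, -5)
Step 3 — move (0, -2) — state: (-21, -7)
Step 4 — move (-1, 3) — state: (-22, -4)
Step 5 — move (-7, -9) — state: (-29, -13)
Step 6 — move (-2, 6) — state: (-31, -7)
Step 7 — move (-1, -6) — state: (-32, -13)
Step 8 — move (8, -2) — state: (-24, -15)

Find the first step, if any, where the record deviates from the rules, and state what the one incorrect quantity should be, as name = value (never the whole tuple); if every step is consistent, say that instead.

no error

Step 1: x = -6 + (-6) = -12, y = 0 + (-6) = -6 — confirmed correct.
Step 2: x = -12 + (-9) = -21, y = -6 + (1) = -5 — consistent with the record.
Step 3: x = -21 + (0) = -21, y = -5 + (-2) = -7 — verified.
Step 4: x = -21 + (-1) = -22, y = -7 + (3) = -4 — exactly as logged.
Step 5: x = -22 + (-7) = -29, y = -4 + (-9) = -13 — exactly as logged.
Step 6: x = -29 + (-2) = -31, y = -13 + (6) = -7 — same as recorded.
Step 7: x = -31 + (-1) = -32, y = -7 + (-6) = -13 — in agreement.
Step 8: x = -32 + (8) = -24, y = -13 + (-2) = -15 — checks out.
All entries verified; no error found.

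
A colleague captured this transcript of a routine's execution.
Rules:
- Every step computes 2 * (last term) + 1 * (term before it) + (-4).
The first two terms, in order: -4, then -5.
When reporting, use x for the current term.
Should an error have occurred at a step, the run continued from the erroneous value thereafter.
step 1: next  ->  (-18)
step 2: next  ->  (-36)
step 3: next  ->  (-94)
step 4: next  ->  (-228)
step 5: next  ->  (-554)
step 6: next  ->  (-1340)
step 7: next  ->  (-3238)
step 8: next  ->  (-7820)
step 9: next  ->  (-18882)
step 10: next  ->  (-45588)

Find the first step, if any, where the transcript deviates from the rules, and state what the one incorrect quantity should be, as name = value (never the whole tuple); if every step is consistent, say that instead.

Step 1: x = 2*(-5) + (1)*(-4) + (-4) = -18 — consistent with the transcript.
Step 2: x = 2*(-18) + (1)*(-5) + (-4) = -45 — not what was recorded.
First deviation found at step 2; the corrected entry is x = -45.

step 2, x = -45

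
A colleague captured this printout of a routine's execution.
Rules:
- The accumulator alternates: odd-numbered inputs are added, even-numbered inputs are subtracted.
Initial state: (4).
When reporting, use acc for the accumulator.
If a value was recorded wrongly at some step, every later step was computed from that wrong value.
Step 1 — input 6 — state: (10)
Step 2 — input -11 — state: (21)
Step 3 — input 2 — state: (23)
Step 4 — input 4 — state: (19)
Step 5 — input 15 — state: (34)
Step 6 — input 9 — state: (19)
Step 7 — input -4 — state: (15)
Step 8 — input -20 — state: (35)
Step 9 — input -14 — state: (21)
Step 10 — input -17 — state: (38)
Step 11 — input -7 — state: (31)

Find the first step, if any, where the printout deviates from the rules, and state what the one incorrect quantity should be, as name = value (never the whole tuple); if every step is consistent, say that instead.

step 1: acc = 4 + 6 = 10 -> matches
step 2: acc = 10 - -11 = 21 -> same as recorded
step 3: acc = 21 + 2 = 23 -> in agreement
step 4: acc = 23 - 4 = 19 -> in agreement
step 5: acc = 19 + 15 = 34 -> exactly as logged
step 6: acc = 34 - 9 = 25 -> first mismatch against the printout
First deviation found at step 6; the corrected entry is acc = 25.

step 6, acc = 25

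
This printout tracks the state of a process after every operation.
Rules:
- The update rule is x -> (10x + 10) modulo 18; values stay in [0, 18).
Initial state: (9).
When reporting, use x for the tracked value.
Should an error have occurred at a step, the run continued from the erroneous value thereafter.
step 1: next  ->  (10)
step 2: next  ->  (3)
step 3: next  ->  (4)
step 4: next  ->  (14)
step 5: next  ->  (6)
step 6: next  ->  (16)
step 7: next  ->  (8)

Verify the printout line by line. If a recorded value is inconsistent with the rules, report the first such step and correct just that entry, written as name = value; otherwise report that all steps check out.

step 2, x = 2

Recomputing the run from the initial state:
step 1: x = 10
step 2: x = 2
step 3: x = 12
step 4: x = 4
step 5: x = 14
step 6: x = 6
step 7: x = 16
The first disagreement with the printout is at step 2, where the value should be x = 2.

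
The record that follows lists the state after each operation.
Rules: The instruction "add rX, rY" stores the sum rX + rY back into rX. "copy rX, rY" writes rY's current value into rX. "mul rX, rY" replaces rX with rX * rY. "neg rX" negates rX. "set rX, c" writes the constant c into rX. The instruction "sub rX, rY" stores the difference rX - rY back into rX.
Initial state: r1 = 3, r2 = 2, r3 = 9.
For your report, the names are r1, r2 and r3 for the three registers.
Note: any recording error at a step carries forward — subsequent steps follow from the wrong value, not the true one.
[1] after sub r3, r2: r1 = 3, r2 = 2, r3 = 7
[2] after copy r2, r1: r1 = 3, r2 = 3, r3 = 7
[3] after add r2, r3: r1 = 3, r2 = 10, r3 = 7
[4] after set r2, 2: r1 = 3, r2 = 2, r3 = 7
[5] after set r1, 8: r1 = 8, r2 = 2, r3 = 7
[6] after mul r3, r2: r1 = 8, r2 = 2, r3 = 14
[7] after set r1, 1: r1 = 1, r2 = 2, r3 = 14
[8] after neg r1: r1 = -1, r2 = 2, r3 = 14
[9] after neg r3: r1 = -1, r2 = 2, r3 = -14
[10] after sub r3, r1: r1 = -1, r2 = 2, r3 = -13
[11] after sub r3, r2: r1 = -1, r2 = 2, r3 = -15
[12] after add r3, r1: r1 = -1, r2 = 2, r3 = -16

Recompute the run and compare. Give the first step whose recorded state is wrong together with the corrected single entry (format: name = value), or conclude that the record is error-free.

no error

Recomputing the run from the initial state:
step 1: r1 = 3, r2 = 2, r3 = 7
step 2: r1 = 3, r2 = 3, r3 = 7
step 3: r1 = 3, r2 = 10, r3 = 7
step 4: r1 = 3, r2 = 2, r3 = 7
step 5: r1 = 8, r2 = 2, r3 = 7
step 6: r1 = 8, r2 = 2, r3 = 14
step 7: r1 = 1, r2 = 2, r3 = 14
step 8: r1 = -1, r2 = 2, r3 = 14
step 9: r1 = -1, r2 = 2, r3 = -14
step 10: r1 = -1, r2 = 2, r3 = -13
step 11: r1 = -1, r2 = 2, r3 = -15
step 12: r1 = -1, r2 = 2, r3 = -16
This matches the record at every step.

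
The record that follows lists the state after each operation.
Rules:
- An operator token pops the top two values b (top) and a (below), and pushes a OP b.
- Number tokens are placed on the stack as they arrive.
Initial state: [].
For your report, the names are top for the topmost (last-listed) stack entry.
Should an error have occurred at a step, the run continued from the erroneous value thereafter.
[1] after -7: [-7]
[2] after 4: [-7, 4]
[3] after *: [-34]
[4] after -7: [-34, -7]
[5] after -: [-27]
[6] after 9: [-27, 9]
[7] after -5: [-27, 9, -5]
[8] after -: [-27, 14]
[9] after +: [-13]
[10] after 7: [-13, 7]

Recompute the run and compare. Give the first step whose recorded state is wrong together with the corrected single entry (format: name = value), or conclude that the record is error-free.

step 3, top = -28

1. push -7: top = -7 (consistent with the record)
2. push 4: top = 4 (agrees with the record)
3. -7 * 4 = -28 (the entry is off here)
The audit stops at step 3: the recorded entry is wrong and should be top = -28.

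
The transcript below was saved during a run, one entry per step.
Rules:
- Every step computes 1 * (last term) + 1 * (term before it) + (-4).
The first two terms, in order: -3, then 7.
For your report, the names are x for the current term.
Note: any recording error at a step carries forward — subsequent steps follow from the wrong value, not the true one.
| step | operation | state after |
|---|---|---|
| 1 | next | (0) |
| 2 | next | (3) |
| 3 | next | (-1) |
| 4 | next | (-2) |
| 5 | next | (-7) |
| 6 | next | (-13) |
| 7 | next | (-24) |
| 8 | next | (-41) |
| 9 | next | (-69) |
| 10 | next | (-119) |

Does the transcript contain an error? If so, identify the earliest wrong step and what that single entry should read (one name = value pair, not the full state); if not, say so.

step 1: x = 1*(7) + (1)*(-3) + (-4) = 0 -> no discrepancy
step 2: x = 1*(0) + (1)*(7) + (-4) = 3 -> consistent with the transcript
step 3: x = 1*(3) + (1)*(0) + (-4) = -1 -> in agreement
step 4: x = 1*(-1) + (1)*(3) + (-4) = -2 -> matches
step 5: x = 1*(-2) + (1)*(-1) + (-4) = -7 -> matches
step 6: x = 1*(-7) + (1)*(-2) + (-4) = -13 -> no discrepancy
step 7: x = 1*(-13) + (1)*(-7) + (-4) = -24 -> no discrepancy
step 8: x = 1*(-24) + (1)*(-13) + (-4) = -41 -> in agreement
step 9: x = 1*(-41) + (1)*(-24) + (-4) = -69 -> checks out
step 10: x = 1*(-69) + (1)*(-41) + (-4) = -114 -> first mismatch against the transcript
Step 10 is the first one off; corrected, x = -114.

step 10, x = -114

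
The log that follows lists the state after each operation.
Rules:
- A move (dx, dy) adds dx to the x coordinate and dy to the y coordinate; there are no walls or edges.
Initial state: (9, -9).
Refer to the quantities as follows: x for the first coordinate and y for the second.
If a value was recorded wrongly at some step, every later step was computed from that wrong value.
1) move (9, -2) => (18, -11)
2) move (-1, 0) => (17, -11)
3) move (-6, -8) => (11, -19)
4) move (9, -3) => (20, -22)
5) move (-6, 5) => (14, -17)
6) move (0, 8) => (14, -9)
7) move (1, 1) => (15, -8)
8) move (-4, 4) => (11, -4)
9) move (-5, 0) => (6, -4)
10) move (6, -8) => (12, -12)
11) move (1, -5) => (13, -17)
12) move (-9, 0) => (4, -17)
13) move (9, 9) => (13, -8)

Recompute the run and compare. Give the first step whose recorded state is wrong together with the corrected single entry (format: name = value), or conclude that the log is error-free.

Recomputing the run from the initial state:
step 1: x = 18, y = -11
step 2: x = 17, y = -11
step 3: x = 11, y = -19
step 4: x = 20, y = -22
step 5: x = 14, y = -17
step 6: x = 14, y = -9
step 7: x = 15, y = -8
step 8: x = 11, y = -4
step 9: x = 6, y = -4
step 10: x = 12, y = -12
step 11: x = 13, y = -17
step 12: x = 4, y = -17
step 13: x = 13, y = -8
This matches the log at every step.

no error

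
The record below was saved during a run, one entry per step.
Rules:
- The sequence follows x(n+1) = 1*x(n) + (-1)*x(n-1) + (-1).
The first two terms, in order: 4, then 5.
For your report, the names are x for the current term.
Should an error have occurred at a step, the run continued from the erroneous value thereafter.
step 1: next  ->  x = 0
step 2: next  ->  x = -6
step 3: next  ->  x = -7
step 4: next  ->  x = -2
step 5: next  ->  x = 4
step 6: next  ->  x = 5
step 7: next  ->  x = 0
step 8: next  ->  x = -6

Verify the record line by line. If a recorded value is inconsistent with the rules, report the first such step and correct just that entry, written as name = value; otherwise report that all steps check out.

no error

Step 1: x = 1*(5) + (-1)*(4) + (-1) = 0 — matches.
Step 2: x = 1*(0) + (-1)*(5) + (-1) = -6 — checks out.
Step 3: x = 1*(-6) + (-1)*(0) + (-1) = -7 — matches.
Step 4: x = 1*(-7) + (-1)*(-6) + (-1) = -2 — confirmed correct.
Step 5: x = 1*(-2) + (-1)*(-7) + (-1) = 4 — confirmed correct.
Step 6: x = 1*(4) + (-1)*(-2) + (-1) = 5 — consistent with the record.
Step 7: x = 1*(5) + (-1)*(4) + (-1) = 0 — confirmed correct.
Step 8: x = 1*(0) + (-1)*(5) + (-1) = -6 — confirmed correct.
The whole run recomputes cleanly — no discrepancies.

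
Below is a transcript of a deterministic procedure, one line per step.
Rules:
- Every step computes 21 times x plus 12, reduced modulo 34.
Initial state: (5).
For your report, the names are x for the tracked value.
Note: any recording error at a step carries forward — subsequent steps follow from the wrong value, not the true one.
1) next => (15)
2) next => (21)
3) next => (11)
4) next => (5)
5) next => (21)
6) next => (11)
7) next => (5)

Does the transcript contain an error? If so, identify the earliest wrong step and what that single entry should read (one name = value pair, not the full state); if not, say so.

1. x = (21*5 + 12) mod 34 = 15 (no discrepancy)
2. x = (21*15 + 12) mod 34 = 21 (same as recorded)
3. x = (21*21 + 12) mod 34 = 11 (confirmed correct)
4. x = (21*11 + 12) mod 34 = 5 (no discrepancy)
5. x = (21*5 + 12) mod 34 = 15 (a discrepancy with the transcript)
So the first discrepancy is step 5, where the right value is x = 15.

step 5, x = 15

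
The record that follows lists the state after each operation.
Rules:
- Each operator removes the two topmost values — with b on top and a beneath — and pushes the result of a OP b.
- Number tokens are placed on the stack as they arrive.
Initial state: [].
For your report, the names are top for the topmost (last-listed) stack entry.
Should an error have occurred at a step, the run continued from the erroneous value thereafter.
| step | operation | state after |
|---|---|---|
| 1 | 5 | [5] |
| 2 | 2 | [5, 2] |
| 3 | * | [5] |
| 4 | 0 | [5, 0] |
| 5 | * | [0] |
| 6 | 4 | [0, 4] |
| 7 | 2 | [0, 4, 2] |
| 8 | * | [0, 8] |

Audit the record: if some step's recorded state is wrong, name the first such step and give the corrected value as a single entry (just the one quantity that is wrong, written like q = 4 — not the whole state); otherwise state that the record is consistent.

step 3, top = 10

Recomputing the run from the initial state:
step 1: [5]
step 2: [5, 2]
step 3: [10]
step 4: [10, 0]
step 5: [0]
step 6: [0, 4]
step 7: [0, 4, 2]
step 8: [0, 8]
The first disagreement with the record is at step 3, where the value should be top = 10.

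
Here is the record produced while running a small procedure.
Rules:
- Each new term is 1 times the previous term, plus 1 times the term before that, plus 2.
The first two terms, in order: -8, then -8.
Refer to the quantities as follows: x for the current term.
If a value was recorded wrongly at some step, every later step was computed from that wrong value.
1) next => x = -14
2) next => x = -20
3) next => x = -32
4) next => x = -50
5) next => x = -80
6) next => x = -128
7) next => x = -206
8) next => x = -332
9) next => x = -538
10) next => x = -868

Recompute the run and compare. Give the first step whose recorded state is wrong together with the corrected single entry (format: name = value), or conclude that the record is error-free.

step 9, x = -536

Recomputing the run from the initial state:
step 1: x = -14
step 2: x = -20
step 3: x = -32
step 4: x = -50
step 5: x = -80
step 6: x = -128
step 7: x = -206
step 8: x = -332
step 9: x = -536
step 10: x = -866
The first disagreement with the record is at step 9, where the value should be x = -536.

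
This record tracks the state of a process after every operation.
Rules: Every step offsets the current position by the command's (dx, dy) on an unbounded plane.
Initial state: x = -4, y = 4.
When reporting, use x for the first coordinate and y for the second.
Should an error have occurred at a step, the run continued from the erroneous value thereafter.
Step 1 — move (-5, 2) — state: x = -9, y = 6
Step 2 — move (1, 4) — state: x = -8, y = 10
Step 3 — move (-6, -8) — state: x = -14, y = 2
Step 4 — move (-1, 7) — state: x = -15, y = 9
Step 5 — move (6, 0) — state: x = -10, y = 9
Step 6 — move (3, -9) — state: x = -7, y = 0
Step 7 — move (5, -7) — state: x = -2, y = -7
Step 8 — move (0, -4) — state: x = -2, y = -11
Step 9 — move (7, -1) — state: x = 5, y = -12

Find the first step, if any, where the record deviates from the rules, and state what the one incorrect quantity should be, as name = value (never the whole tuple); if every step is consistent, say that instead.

1. x = -4 + (-5) = -9, y = 4 + (2) = 6 (in agreement)
2. x = -9 + (1) = -8, y = 6 + (4) = 10 (consistent with the record)
3. x = -8 + (-6) = -14, y = 10 + (-8) = 2 (verified)
4. x = -14 + (-1) = -15, y = 2 + (7) = 9 (in agreement)
5. x = -15 + (6) = -9, y = 9 + (0) = 9 (the recorded entry deviates here)
Step 5 is the first one off; corrected, x = -9.

step 5, x = -9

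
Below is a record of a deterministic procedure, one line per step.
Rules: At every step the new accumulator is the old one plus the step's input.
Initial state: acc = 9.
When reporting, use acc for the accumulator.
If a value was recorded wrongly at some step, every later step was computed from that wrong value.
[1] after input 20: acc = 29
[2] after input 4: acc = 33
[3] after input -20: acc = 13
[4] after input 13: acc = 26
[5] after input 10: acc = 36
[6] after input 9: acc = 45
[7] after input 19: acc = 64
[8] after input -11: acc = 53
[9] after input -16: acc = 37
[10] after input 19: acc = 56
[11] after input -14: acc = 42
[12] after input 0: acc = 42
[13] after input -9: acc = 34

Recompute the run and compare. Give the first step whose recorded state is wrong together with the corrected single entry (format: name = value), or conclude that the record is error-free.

step 13, acc = 33

step 1: acc = 9 + 20 = 29 -> verified
step 2: acc = 29 + 4 = 33 -> same as recorded
step 3: acc = 33 + -20 = 13 -> checks out
step 4: acc = 13 + 13 = 26 -> confirmed correct
step 5: acc = 26 + 10 = 36 -> matches
step 6: acc = 36 + 9 = 45 -> in agreement
step 7: acc = 45 + 19 = 64 -> in agreement
step 8: acc = 64 + -11 = 53 -> in agreement
step 9: acc = 53 + -16 = 37 -> matches
step 10: acc = 37 + 19 = 56 -> matches
step 11: acc = 56 + -14 = 42 -> verified
step 12: acc = 42 + 0 = 42 -> confirmed correct
step 13: acc = 42 + -9 = 33 -> this is not what the record shows
First incorrect step: 13; the correct value is acc = 33.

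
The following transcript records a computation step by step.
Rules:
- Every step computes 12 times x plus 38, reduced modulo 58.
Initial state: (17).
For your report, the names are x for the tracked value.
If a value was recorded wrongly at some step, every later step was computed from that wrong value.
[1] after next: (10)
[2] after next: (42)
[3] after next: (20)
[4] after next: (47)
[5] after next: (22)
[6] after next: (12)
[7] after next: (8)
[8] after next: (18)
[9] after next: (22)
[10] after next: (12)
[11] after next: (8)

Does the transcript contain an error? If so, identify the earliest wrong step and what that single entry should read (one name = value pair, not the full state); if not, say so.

step 4, x = 46

1. x = (12*17 + 38) mod 58 = 10 (consistent with the transcript)
2. x = (12*10 + 38) mod 58 = 42 (same as recorded)
3. x = (12*42 + 38) mod 58 = 20 (same as recorded)
4. x = (12*20 + 38) mod 58 = 46 (the recorded entry deviates here)
First deviation found at step 4; the corrected entry is x = 46.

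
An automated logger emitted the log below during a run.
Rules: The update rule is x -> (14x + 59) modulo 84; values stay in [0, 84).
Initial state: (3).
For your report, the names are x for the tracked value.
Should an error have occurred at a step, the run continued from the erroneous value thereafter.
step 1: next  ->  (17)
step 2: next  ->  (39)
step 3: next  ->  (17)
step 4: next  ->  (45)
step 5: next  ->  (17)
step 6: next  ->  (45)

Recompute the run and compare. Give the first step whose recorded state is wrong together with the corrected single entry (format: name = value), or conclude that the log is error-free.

step 2, x = 45

1. x = (14*3 + 59) mod 84 = 17 (matches)
2. x = (14*17 + 59) mod 84 = 45 (the log has a different value)
Step 2 is the first one off; corrected, x = 45.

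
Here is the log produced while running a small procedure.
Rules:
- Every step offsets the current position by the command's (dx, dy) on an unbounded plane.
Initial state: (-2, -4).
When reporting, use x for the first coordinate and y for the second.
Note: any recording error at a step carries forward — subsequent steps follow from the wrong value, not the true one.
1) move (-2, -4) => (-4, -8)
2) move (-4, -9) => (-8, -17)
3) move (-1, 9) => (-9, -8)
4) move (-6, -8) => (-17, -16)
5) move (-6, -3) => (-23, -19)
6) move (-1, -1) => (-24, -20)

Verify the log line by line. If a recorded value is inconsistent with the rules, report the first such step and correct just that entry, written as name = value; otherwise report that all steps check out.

step 1: x = -2 + (-2) = -4, y = -4 + (-4) = -8 -> verified
step 2: x = -4 + (-4) = -8, y = -8 + (-9) = -17 -> same as recorded
step 3: x = -8 + (-1) = -9, y = -17 + (9) = -8 -> consistent with the log
step 4: x = -9 + (-6) = -15, y = -8 + (-8) = -16 -> not what was recorded
So the first discrepancy is step 4, where the right value is x = -15.

step 4, x = -15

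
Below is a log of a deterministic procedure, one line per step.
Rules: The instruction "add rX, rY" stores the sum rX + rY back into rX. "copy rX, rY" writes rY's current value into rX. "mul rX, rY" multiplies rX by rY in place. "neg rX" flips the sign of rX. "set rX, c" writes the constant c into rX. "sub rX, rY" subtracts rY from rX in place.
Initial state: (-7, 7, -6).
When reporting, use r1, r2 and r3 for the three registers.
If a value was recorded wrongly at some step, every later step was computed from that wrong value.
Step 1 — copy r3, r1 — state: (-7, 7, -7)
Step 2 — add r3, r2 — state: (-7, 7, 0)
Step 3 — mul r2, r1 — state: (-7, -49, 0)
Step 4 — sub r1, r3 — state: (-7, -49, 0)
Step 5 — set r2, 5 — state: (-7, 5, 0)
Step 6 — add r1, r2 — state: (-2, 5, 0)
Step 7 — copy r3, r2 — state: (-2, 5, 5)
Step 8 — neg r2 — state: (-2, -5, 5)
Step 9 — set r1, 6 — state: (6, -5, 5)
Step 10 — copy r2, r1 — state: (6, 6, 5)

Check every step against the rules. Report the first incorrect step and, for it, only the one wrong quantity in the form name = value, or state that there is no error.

1. r3 = -7 (exactly as logged)
2. r3 = -7 + 7 = 0 (matches)
3. r2 = 7 * -7 = -49 (verified)
4. r1 = -7 - 0 = -7 (exactly as logged)
5. r2 = 5 (no discrepancy)
6. r1 = -7 + 5 = -2 (in agreement)
7. r3 = 5 (confirmed correct)
8. r2 = -(5) = -5 (confirmed correct)
9. r1 = 6 (checks out)
10. r2 = 6 (same as recorded)
The recomputation confirms every line.

no error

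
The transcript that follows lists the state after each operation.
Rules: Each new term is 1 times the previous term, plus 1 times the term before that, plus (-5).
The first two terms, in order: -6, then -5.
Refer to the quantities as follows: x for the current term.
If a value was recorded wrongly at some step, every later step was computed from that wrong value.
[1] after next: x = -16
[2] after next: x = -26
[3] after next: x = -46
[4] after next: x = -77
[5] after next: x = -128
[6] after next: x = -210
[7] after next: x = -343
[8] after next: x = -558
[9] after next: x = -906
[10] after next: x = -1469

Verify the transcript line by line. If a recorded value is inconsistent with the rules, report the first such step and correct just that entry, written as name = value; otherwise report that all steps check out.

step 1: x = 1*(-5) + (1)*(-6) + (-5) = -16 -> no discrepancy
step 2: x = 1*(-16) + (1)*(-5) + (-5) = -26 -> no discrepancy
step 3: x = 1*(-26) + (1)*(-16) + (-5) = -47 -> first mismatch against the transcript
First deviation found at step 3; the corrected entry is x = -47.

step 3, x = -47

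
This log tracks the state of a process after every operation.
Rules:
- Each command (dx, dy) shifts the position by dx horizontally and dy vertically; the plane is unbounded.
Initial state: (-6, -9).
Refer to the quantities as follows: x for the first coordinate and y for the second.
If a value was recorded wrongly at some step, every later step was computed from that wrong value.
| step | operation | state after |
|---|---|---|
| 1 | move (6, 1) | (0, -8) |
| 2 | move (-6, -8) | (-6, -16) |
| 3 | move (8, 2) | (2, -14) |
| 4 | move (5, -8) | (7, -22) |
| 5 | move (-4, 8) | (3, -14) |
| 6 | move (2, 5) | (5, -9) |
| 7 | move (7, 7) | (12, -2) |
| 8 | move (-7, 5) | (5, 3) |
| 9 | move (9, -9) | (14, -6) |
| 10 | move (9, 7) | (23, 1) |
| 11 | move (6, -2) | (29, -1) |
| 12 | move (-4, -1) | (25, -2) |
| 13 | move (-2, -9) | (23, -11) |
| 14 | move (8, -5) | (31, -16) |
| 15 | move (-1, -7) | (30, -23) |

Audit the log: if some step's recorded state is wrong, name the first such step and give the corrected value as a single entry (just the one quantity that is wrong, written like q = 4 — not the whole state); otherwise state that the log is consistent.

no error

Step 1: x = -6 + (6) = 0, y = -9 + (1) = -8 — same as recorded.
Step 2: x = 0 + (-6) = -6, y = -8 + (-8) = -16 — in agreement.
Step 3: x = -6 + (8) = 2, y = -16 + (2) = -14 — exactly as logged.
Step 4: x = 2 + (5) = 7, y = -14 + (-8) = -22 — checks out.
Step 5: x = 7 + (-4) = 3, y = -22 + (8) = -14 — exactly as logged.
Step 6: x = 3 + (2) = 5, y = -14 + (5) = -9 — agrees with the log.
Step 7: x = 5 + (7) = 12, y = -9 + (7) = -2 — consistent with the log.
Step 8: x = 12 + (-7) = 5, y = -2 + (5) = 3 — consistent with the log.
Step 9: x = 5 + (9) = 14, y = 3 + (-9) = -6 — in agreement.
Step 10: x = 14 + (9) = 23, y = -6 + (7) = 1 — no discrepancy.
Step 11: x = 23 + (6) = 29, y = 1 + (-2) = -1 — consistent with the log.
Step 12: x = 29 + (-4) = 25, y = -1 + (-1) = -2 — checks out.
Step 13: x = 25 + (-2) = 23, y = -2 + (-9) = -11 — in agreement.
Step 14: x = 23 + (8) = 31, y = -11 + (-5) = -16 — no discrepancy.
Step 15: x = 31 + (-1) = 30, y = -16 + (-7) = -23 — checks out.
No step deviates from the rules.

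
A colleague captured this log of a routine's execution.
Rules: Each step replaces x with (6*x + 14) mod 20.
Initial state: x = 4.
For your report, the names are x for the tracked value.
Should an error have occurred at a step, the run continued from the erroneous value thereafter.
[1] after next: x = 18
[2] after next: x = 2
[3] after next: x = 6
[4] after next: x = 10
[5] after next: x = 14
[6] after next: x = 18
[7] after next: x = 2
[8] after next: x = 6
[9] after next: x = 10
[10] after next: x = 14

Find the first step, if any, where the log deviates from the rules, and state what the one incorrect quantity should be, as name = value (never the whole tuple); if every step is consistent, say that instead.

no error

Recomputing the run from the initial state:
step 1: x = 18
step 2: x = 2
step 3: x = 6
step 4: x = 10
step 5: x = 14
step 6: x = 18
step 7: x = 2
step 8: x = 6
step 9: x = 10
step 10: x = 14
This matches the log at every step.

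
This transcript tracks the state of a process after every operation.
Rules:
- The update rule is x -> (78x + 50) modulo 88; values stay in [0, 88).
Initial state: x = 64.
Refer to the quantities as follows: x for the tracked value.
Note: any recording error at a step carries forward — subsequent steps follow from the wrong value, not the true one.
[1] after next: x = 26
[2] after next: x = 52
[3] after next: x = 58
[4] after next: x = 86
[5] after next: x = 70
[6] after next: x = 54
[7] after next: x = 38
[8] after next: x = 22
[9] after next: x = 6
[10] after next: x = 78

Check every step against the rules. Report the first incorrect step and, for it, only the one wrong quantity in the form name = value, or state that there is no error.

step 2, x = 54

Recomputing the run from the initial state:
step 1: x = 26
step 2: x = 54
step 3: x = 38
step 4: x = 22
step 5: x = 6
step 6: x = 78
step 7: x = 62
step 8: x = 46
step 9: x = 30
step 10: x = 14
The first disagreement with the transcript is at step 2, where the value should be x = 54.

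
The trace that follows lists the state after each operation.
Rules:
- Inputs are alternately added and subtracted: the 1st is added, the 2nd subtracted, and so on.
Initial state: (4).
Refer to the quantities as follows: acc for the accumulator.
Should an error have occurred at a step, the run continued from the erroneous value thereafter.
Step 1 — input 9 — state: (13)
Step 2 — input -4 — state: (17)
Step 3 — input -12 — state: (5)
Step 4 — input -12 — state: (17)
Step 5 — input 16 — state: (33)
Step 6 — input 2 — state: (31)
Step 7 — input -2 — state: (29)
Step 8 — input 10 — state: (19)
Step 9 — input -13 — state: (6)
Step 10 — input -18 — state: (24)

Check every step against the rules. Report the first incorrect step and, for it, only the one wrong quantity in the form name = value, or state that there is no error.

Step 1: acc = 4 + 9 = 13 — no discrepancy.
Step 2: acc = 13 - -4 = 17 — same as recorded.
Step 3: acc = 17 + -12 = 5 — agrees with the trace.
Step 4: acc = 5 - -12 = 17 — in agreement.
Step 5: acc = 17 + 16 = 33 — exactly as logged.
Step 6: acc = 33 - 2 = 31 — no discrepancy.
Step 7: acc = 31 + -2 = 29 — agrees with the trace.
Step 8: acc = 29 - 10 = 19 — confirmed correct.
Step 9: acc = 19 + -13 = 6 — in agreement.
Step 10: acc = 6 - -18 = 24 — agrees with the trace.
All entries verified; no error found.

no error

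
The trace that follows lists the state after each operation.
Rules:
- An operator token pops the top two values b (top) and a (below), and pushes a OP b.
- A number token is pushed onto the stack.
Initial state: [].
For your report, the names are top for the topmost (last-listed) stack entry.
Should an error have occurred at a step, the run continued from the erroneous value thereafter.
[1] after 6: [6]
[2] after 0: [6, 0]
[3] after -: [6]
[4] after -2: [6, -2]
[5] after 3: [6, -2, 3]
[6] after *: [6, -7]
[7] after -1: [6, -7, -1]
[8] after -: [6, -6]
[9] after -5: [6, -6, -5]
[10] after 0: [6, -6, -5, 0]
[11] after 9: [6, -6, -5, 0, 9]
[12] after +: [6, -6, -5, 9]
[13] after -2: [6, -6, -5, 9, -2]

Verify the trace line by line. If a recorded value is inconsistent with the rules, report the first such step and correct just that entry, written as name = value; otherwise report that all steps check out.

1. push 6: top = 6 (consistent with the trace)
2. push 0: top = 0 (matches)
3. 6 - 0 = 6 (in agreement)
4. push -2: top = -2 (checks out)
5. push 3: top = 3 (same as recorded)
6. -2 * 3 = -6 (first mismatch against the trace)
Step 6 is the first one off; corrected, top = -6.

step 6, top = -6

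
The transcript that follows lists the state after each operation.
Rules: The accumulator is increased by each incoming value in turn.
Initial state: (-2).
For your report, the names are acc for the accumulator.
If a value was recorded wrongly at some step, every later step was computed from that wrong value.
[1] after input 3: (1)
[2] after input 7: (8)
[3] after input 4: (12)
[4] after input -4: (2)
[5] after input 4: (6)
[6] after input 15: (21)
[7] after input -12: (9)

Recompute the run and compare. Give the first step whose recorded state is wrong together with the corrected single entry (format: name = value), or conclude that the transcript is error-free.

step 4, acc = 8

step 1: acc = -2 + 3 = 1 -> exactly as logged
step 2: acc = 1 + 7 = 8 -> no discrepancy
step 3: acc = 8 + 4 = 12 -> verified
step 4: acc = 12 + -4 = 8 -> the transcript has a different value
So the first discrepancy is step 4, where the right value is acc = 8.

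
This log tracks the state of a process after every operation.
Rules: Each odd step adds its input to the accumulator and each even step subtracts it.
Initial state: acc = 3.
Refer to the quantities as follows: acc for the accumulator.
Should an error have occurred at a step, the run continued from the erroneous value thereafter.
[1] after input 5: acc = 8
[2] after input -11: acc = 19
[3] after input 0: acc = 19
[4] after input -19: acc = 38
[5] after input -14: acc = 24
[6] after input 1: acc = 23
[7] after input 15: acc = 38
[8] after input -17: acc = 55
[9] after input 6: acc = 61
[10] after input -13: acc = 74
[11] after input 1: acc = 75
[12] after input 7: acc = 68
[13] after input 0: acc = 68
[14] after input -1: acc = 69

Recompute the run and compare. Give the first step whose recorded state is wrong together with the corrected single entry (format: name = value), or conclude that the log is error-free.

Step 1: acc = 3 + 5 = 8 — checks out.
Step 2: acc = 8 - -11 = 19 — exactly as logged.
Step 3: acc = 19 + 0 = 19 — confirmed correct.
Step 4: acc = 19 - -19 = 38 — matches.
Step 5: acc = 38 + -14 = 24 — checks out.
Step 6: acc = 24 - 1 = 23 — agrees with the log.
Step 7: acc = 23 + 15 = 38 — agrees with the log.
Step 8: acc = 38 - -17 = 55 — confirmed correct.
Step 9: acc = 55 + 6 = 61 — matches.
Step 10: acc = 61 - -13 = 74 — checks out.
Step 11: acc = 74 + 1 = 75 — checks out.
Step 12: acc = 75 - 7 = 68 — same as recorded.
Step 13: acc = 68 + 0 = 68 — verified.
Step 14: acc = 68 - -1 = 69 — exactly as logged.
Every step is consistent.

no error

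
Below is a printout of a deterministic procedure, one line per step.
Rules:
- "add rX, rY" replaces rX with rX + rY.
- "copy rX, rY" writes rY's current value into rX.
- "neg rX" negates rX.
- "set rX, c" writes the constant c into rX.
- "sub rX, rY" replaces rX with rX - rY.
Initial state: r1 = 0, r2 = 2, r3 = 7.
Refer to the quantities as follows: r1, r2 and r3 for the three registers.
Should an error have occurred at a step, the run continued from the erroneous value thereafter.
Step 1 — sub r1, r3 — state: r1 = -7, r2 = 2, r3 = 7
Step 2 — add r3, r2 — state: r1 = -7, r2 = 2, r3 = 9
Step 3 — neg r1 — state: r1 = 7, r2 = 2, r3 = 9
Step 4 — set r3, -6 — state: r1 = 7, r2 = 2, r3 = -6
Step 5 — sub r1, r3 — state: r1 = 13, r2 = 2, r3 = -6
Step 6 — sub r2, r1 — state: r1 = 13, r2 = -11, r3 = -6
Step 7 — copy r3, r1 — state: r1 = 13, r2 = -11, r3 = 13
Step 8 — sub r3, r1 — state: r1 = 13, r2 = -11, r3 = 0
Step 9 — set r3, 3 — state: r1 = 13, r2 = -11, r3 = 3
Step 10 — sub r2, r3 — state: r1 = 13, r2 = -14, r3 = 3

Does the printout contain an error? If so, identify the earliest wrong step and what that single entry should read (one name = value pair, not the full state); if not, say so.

no error

step 1: r1 = 0 - 7 = -7 -> checks out
step 2: r3 = 7 + 2 = 9 -> agrees with the printout
step 3: r1 = -(-7) = 7 -> consistent with the printout
step 4: r3 = -6 -> agrees with the printout
step 5: r1 = 7 - -6 = 13 -> consistent with the printout
step 6: r2 = 2 - 13 = -11 -> in agreement
step 7: r3 = 13 -> exactly as logged
step 8: r3 = 13 - 13 = 0 -> confirmed correct
step 9: r3 = 3 -> confirmed correct
step 10: r2 = -11 - 3 = -14 -> checks out
Each recorded entry agrees with the recomputation.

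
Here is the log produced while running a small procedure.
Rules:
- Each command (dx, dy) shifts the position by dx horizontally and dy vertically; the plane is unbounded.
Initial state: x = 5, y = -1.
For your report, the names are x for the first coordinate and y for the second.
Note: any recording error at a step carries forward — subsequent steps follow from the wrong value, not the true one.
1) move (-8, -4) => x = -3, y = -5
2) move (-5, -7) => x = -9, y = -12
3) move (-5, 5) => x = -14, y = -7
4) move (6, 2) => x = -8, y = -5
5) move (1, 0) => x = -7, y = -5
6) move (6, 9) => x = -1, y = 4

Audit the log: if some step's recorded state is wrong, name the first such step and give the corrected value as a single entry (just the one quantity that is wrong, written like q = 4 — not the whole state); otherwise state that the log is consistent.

Step 1: x = 5 + (-8) = -3, y = -1 + (-4) = -5 — confirmed correct.
Step 2: x = -3 + (-5) = -8, y = -5 + (-7) = -12 — the entry is off here.
The audit stops at step 2: the recorded entry is wrong and should be x = -8.

step 2, x = -8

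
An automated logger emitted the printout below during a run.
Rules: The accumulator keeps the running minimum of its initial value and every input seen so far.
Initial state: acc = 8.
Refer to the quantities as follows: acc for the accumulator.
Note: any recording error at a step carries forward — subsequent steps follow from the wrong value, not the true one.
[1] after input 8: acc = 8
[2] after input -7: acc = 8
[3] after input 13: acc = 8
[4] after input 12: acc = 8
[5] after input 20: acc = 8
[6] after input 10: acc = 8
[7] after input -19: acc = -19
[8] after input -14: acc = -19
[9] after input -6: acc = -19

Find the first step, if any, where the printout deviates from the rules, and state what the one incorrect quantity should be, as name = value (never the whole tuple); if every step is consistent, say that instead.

step 1: acc = min(8, 8) = 8 -> exactly as logged
step 2: acc = min(8, -7) = -7 -> this is not what the printout shows
The audit stops at step 2: the recorded entry is wrong and should be acc = -7.

step 2, acc = -7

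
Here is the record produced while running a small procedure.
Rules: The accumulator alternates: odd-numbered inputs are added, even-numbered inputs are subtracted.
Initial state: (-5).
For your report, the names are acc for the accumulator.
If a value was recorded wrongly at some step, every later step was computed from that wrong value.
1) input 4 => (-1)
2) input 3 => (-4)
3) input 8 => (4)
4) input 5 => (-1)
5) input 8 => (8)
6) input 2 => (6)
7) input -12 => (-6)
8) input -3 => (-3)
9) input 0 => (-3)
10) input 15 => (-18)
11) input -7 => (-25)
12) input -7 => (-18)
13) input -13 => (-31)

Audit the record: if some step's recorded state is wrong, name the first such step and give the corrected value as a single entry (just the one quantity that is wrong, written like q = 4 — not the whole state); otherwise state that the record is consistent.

1. acc = -5 + 4 = -1 (consistent with the record)
2. acc = -1 - 3 = -4 (verified)
3. acc = -4 + 8 = 4 (agrees with the record)
4. acc = 4 - 5 = -1 (matches)
5. acc = -1 + 8 = 7 (the entry is off here)
First incorrect step: 5; the correct value is acc = 7.

step 5, acc = 7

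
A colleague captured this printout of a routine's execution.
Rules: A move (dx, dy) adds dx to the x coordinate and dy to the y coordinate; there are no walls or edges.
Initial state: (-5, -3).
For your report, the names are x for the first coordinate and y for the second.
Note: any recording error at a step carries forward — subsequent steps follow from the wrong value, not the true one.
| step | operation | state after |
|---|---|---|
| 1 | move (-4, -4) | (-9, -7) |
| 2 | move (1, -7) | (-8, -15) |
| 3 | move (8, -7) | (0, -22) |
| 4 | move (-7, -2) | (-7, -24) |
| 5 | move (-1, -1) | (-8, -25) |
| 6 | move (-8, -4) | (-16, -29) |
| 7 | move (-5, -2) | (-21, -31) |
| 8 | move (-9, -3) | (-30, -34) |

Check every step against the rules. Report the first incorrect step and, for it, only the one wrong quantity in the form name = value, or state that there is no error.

Step 1: x = -5 + (-4) = -9, y = -3 + (-4) = -7 — no discrepancy.
Step 2: x = -9 + (1) = -8, y = -7 + (-7) = -14 — the printout has a different value.
The earliest wrong entry is at step 2: it should read y = -14.

step 2, y = -14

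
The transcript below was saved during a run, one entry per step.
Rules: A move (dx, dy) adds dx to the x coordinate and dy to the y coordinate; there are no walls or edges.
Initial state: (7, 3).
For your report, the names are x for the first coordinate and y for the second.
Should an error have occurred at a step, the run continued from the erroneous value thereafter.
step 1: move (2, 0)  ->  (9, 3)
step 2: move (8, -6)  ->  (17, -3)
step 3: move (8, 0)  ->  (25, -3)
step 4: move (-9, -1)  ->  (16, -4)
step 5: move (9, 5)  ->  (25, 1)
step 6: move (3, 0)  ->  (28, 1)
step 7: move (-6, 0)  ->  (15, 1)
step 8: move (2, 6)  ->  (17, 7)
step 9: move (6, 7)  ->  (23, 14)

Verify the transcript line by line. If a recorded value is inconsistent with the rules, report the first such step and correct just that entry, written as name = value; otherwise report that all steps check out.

Step 1: x = 7 + (2) = 9, y = 3 + (0) = 3 — confirmed correct.
Step 2: x = 9 + (8) = 17, y = 3 + (-6) = -3 — confirmed correct.
Step 3: x = 17 + (8) = 25, y = -3 + (0) = -3 — agrees with the transcript.
Step 4: x = 25 + (-9) = 16, y = -3 + (-1) = -4 — same as recorded.
Step 5: x = 16 + (9) = 25, y = -4 + (5) = 1 — in agreement.
Step 6: x = 25 + (3) = 28, y = 1 + (0) = 1 — exactly as logged.
Step 7: x = 28 + (-6) = 22, y = 1 + (0) = 1 — the transcript has a different value.
The earliest wrong entry is at step 7: it should read x = 22.

step 7, x = 22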